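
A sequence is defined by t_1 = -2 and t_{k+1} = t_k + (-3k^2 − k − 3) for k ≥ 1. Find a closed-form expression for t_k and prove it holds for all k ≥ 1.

Claim: t_k = -k^3 + k^2 − 3k + 1.

Base case: t_1 = -2, and -1^3 + 1^2 − 3·1 + 1 = -2.
Assume t_m = -m^3 + m^2 − 3m + 1.
Then t_{m+1} = t_m + (-3m^2 − m − 3) = (-m^3 + m^2 − 3m + 1) + (-3m^2 − m − 3) = -m^3 − 2m^2 − 4m − 2,
and -(m+1)^3 + (m+1)^2 − 3·(m+1) + 1 = -m^3 − 2m^2 − 4m − 2.
By induction, t_k = -k^3 + k^2 − 3k + 1 for all k ≥ 1.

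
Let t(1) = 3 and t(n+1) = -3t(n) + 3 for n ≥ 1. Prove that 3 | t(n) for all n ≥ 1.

Base case: t(1) = 3 = 3·1, so 3 | t(1).
Assume 3 | t(j), so t(j) = 3s for some integer s.
Then t(j+1) = -3t(j) + 3 = -3·(3s) + 3 = 3(-3s + 1), so 3 | t(j+1).
Hence 3 | t(n) for every n ≥ 1, by induction.

3 | t(n)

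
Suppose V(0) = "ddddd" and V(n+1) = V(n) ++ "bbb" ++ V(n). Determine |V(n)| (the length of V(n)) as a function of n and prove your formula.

Claim: |V(n)| = 2^{n+3} − 3.

Base case: |V(0)| = 5, and 2^{0+3} − 3 = 5.
Assume |V(j)| = 2^{j+3} − 3.
Then |V(j+1)| = |V(j)| + 3 + |V(j)| = 2|V(j)| + 3 = 2(2^{j+3} − 3) + 3 = 2^{j+1+3} − 6 + 3 = 2^{j+1+3} − 3.
This completes the inductive step, so |V(n)| = 2^{n+3} − 3 for all n ≥ 0.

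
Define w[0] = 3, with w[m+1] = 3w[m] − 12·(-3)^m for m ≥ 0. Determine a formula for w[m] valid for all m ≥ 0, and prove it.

Claim: w[m] = 3^m + 2·(-3)^m.

Base case: w[0] = 3, and 3^0 + 2·(-3)^0 = 1 + 2 = 3.
Assume w[j] = 3^j + 2·(-3)^j for some j ≥ 0.
Then w[j+1] = 3w[j] − 12·(-3)^j = 3·(3^j + 2·(-3)^j) − 12·(-3)^j = 3^{j+1} + 6·(-3)^j − 12·(-3)^j = 3^{j+1} − 6·(-3)^j = 3^{j+1} + 2·(-3)^{j+1}.
By induction, w[m] = 3^m + 2·(-3)^m for all m ≥ 0.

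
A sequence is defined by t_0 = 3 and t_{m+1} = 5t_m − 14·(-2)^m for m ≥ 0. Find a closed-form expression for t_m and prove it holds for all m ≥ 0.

Claim: t_m = 5^m + 2·(-2)^m.

Base case: t_0 = 3, and 5^0 + 2·(-2)^0 = 1 + 2 = 3.
Assume t_r = 5^r + 2·(-2)^r for some r ≥ 0.
Then t_{r+1} = 5t_r − 14·(-2)^r = 5·(5^r + 2·(-2)^r) − 14·(-2)^r = 5^{r+1} + 10·(-2)^r − 14·(-2)^r = 5^{r+1} − 4·(-2)^r = 5^{r+1} + 2·(-2)^{r+1}.
So the formula holds for r+1, and by induction t_m = 5^m + 2·(-2)^m for all m ≥ 0.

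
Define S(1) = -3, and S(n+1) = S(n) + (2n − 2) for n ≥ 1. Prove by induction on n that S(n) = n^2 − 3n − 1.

Base case: S(1) = -3, and 1^2 − 3·1 − 1 = -3.
Assume S(k) = k^2 − 3k − 1.
Then S(k+1) = S(k) + (2k − 2) = (k^2 − 3k − 1) + (2k − 2) = k^2 − k − 3,
and (k+1)^2 − 3·(k+1) − 1 = k^2 − k − 3.
By induction, S(n) = n^2 − 3n − 1 for all n ≥ 1.

S(n) = n^2 − 3n − 1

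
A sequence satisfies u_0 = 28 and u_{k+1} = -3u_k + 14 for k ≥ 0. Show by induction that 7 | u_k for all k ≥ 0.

Base case: u_0 = 28 = 7·4, so 7 | u_0.
Assume 7 | u_r, so u_r = 7t for some integer t.
Then u_{r+1} = -3u_r + 14 = -3·(7t) + 14 = 7(-3t + 2), so 7 | u_{r+1}.
So the property holds for r+1, and by induction 7 | u_k for all k ≥ 0.

7 | u_k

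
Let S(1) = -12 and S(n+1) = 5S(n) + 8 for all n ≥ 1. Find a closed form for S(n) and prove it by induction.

Claim: S(n) = -2·5^n − 2.

Base case: S(1) = -12, and -2·5^1 − 2 = -10 − 2 = -12.
Assume S(k) = -2·5^k − 2 for some k ≥ 1.
Then S(k+1) = 5S(k) + 8 = 5·(-2·5^k − 2) + 8 = -10·5^k − 10 + 8 = -2·5^{k+1} − 2.
So the formula holds for k+1, and by induction S(n) = -2·5^n − 2 for all n ≥ 1.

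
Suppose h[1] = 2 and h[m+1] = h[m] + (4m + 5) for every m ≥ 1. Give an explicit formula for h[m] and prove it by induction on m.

Claim: h[m] = 2m^2 + 3m − 3.

Base case: h[1] = 2, and 2·1^2 + 3·1 − 3 = 2.
Assume h[k] = 2k^2 + 3k − 3.
Then h[k+1] = h[k] + (4k + 5) = (2k^2 + 3k − 3) + (4k + 5) = 2k^2 + 7k + 2,
and 2·(k+1)^2 + 3·(k+1) − 3 = 2k^2 + 7k + 2.
This completes the inductive step, so h[m] = 2m^2 + 3m − 3 for all m ≥ 1.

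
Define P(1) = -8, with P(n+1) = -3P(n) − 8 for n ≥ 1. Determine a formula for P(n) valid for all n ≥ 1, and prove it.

Claim: P(n) = 2·(-3)^n − 2.

Base case: P(1) = -8, and 2·(-3)^1 − 2 = -6 − 2 = -8.
Assume P(j) = 2·(-3)^j − 2 for some j ≥ 1.
Then P(j+1) = -3P(j) − 8 = -3·(2·(-3)^j − 2) − 8 = -6·(-3)^j + 6 − 8 = 2·(-3)^{j+1} − 2.
This completes the inductive step, so P(n) = 2·(-3)^n − 2 for all n ≥ 1.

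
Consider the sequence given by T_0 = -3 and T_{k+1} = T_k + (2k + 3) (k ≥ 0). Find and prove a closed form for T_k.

Claim: T_k = k^2 + 2k − 3.

Base case: T_0 = -3, and 0^2 + 2·0 − 3 = -3.
Assume T_r = r^2 + 2r − 3.
Then T_{r+1} = T_r + (2r + 3) = (r^2 + 2r − 3) + (2r + 3) = r^2 + 4r,
and (r+1)^2 + 2·(r+1) − 3 = r^2 + 4r.
Hence T_k = k^2 + 2k − 3 for every k ≥ 0, by induction.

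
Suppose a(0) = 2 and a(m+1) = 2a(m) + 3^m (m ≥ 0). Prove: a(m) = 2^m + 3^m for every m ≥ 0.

Base case: a(0) = 2, and 2^0 + 3^0 = 1 + 1 = 2.
Assume a(k) = 2^k + 3^k for some k ≥ 0.
Then a(k+1) = 2a(k) + 3^k = 2·(2^k + 3^k) + 3^k = 2^{k+1} + 2·3^k + 3^k = 2^{k+1} + 3·3^k = 2^{k+1} + 3^{k+1}.
Hence a(m) = 2^m + 3^m for every m ≥ 0, by induction.

a(m) = 2^m + 3^m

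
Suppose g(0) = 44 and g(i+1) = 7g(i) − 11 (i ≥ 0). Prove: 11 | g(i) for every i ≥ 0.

Base case: g(0) = 44 = 11·4, so 11 | g(0).
Assume 11 | g(r), so g(r) = 11t for some integer t.
Then g(r+1) = 7g(r) − 11 = 7·(11t) − 11 = 11(7t − 1), so 11 | g(r+1).
So the property holds for r+1, and by induction 11 | g(i) for all i ≥ 0.

11 | g(i)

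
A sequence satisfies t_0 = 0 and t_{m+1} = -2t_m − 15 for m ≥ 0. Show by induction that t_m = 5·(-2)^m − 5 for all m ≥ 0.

Base case: t_0 = 0, and 5·(-2)^0 − 5 = 5 − 5 = 0.
Assume t_j = 5·(-2)^j − 5 for some j ≥ 0.
Then t_{j+1} = -2t_j − 15 = -2·(5·(-2)^j − 5) − 15 = -10·(-2)^j + 10 − 15 = 5·(-2)^{j+1} − 5.
So the formula holds for j+1, and by induction t_m = 5·(-2)^m − 5 for all m ≥ 0.

t_m = 5·(-2)^m − 5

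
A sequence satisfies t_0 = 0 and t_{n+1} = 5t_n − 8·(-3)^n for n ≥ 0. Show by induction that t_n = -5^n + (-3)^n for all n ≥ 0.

Base case: t_0 = 0, and -5^0 + (-3)^0 = -1 + 1 = 0.
Assume t_k = -5^k + (-3)^k for some k ≥ 0.
Then t_{k+1} = 5t_k − 8·(-3)^k = 5·(-5^k + (-3)^k) − 8·(-3)^k = -5^{k+1} + 5·(-3)^k − 8·(-3)^k = -5^{k+1} − 3·(-3)^k = -5^{k+1} + (-3)^{k+1}.
So the formula holds for k+1, and by induction t_n = -5^n + (-3)^n for all n ≥ 0.

t_n = -5^n + (-3)^n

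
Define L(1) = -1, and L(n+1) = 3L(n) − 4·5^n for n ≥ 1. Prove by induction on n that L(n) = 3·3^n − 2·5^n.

Base case: L(1) = -1, and 3·3^1 − 2·5^1 = 9 − 10 = -1.
Assume L(k) = 3·3^k − 2·5^k for some k ≥ 1.
Then L(k+1) = 3L(k) − 4·5^k = 3·(3·3^k − 2·5^k) − 4·5^k = 3·3^{k+1} − 6·5^k − 4·5^k = 3·3^{k+1} − 10·5^k = 3·3^{k+1} − 2·5^{k+1}.
By induction, L(n) = 3·3^n − 2·5^n for all n ≥ 1.

L(n) = 3·3^n − 2·5^n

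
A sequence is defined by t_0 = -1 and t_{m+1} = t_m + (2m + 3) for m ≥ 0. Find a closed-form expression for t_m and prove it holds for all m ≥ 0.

Claim: t_m = m^2 + 2m − 1.

Base case: t_0 = -1, and 0^2 + 2·0 − 1 = -1.
Assume t_k = k^2 + 2k − 1.
Then t_{k+1} = t_k + (2k + 3) = (k^2 + 2k − 1) + (2k + 3) = k^2 + 4k + 2,
and (k+1)^2 + 2·(k+1) − 1 = k^2 + 4k + 2.
This completes the inductive step, so t_m = m^2 + 2m − 1 for all m ≥ 0.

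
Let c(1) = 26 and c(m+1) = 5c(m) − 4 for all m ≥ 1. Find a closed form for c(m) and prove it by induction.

Claim: c(m) = 5^{m+1} + 1.

Base case: c(1) = 26, and 5^{1+1} + 1 = 25 + 1 = 26.
Assume c(k) = 5^{k+1} + 1 for some k ≥ 1.
Then c(k+1) = 5c(k) − 4 = 5·(5^{k+1} + 1) − 4 = 5^{k+2} + 5 − 4 = 5^{k+2} + 1.
This completes the inductive step, so c(m) = 5^{m+1} + 1 for all m ≥ 1.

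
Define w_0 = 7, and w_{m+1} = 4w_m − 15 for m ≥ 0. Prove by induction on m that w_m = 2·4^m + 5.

Base case: w_0 = 7, and 2·4^0 + 5 = 2 + 5 = 7.
Assume w_j = 2·4^j + 5 for some j ≥ 0.
Then w_{j+1} = 4w_j − 15 = 4·(2·4^j + 5) − 15 = 8·4^j + 20 − 15 = 2·4^{j+1} + 5.
This completes the inductive step, so w_m = 2·4^m + 5 for all m ≥ 0.

w_m = 2·4^m + 5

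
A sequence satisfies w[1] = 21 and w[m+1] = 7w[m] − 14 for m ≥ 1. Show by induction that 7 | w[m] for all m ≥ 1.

Base case: w[1] = 21 = 7·3, so 7 | w[1].
Assume 7 | w[j], so w[j] = 7t for some integer t.
Then w[j+1] = 7w[j] − 14 = 7·(7t) − 14 = 7(7t − 2), so 7 | w[j+1].
By induction, 7 | w[m] for all m ≥ 1.

7 | w[m]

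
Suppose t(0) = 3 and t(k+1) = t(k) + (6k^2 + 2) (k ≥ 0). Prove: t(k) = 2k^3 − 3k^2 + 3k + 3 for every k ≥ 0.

Base case: t(0) = 3, and 2·0^3 − 3·0^2 + 3·0 + 3 = 3.
Assume t(j) = 2j^3 − 3j^2 + 3j + 3.
Then t(j+1) = t(j) + (6j^2 + 2) = (2j^3 − 3j^2 + 3j + 3) + (6j^2 + 2) = 2j^3 + 3j^2 + 3j + 5,
and 2·(j+1)^3 − 3·(j+1)^2 + 3·(j+1) + 3 = 2j^3 + 3j^2 + 3j + 5.
By induction, t(k) = 2k^3 − 3k^2 + 3k + 3 for all k ≥ 0.

t(k) = 2k^3 − 3k^2 + 3k + 3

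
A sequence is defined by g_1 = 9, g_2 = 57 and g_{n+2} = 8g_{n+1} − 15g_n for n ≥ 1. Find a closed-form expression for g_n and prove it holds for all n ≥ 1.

Claim: g_n = 3·5^n − 2·3^n.

Base cases: g_1 = 9 and 3·5^1 − 2·3^1 = 9; g_2 = 57 and 3·5^2 − 2·3^2 = 57.
Assume g_j = 3·5^j − 2·3^j for all 1 ≤ j ≤ r, where r ≥ 2.
Then g_{r+1} = 8g_r − 15g_{r−1} = 8·(3·5^r − 2·3^r) − 15·(3·5^{r−1} − 2·3^{r−1}) = 3·(8·5 − 15)5^{r−1} − 2·(8·3 − 15)3^{r−1} = 75·5^{r−1} − 18·3^{r−1} = 3·5^{r+1} − 2·3^{r+1}.
Hence g_n = 3·5^n − 2·3^n for every n ≥ 1, by strong induction.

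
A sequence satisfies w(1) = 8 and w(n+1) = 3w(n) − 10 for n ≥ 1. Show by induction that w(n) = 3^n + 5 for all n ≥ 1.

Base case: w(1) = 8, and 3^1 + 5 = 3 + 5 = 8.
Assume w(j) = 3^j + 5 for some j ≥ 1.
Then w(j+1) = 3w(j) − 10 = 3·(3^j + 5) − 10 = 3^{j+1} + 15 − 10 = 3^{j+1} + 5.
Hence w(n) = 3^n + 5 for every n ≥ 1, by induction.

w(n) = 3^n + 5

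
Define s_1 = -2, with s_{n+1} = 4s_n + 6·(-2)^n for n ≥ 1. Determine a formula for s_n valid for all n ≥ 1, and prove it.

Claim: s_n = -4^n − (-2)^n.

Base case: s_1 = -2, and -4^1 − (-2)^1 = -4 + 2 = -2.
Assume s_m = -4^m − (-2)^m for some m ≥ 1.
Then s_{m+1} = 4s_m + 6·(-2)^m = 4·(-4^m − (-2)^m) + 6·(-2)^m = -4^{m+1} − 4·(-2)^m + 6·(-2)^m = -4^{m+1} + 2·(-2)^m = -4^{m+1} − (-2)^{m+1}.
So the formula holds for m+1, and by induction s_n = -4^n − (-2)^n for all n ≥ 1.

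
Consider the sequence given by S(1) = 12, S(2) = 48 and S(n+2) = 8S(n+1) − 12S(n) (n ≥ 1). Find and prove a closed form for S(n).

Claim: S(n) = 3·2^n + 6^n.

Base cases: S(1) = 12 and 3·2^1 + 6^1 = 12; S(2) = 48 and 3·2^2 + 6^2 = 48.
Assume S(j) = 3·2^j + 6^j for all 1 ≤ j ≤ m, where m ≥ 2.
Then S(m+1) = 8S(m) − 12S(m−1) = 8·(3·2^m + 6^m) − 12·(3·2^{m−1} + 6^{m−1}) = 3·(8·2 − 12)2^{m−1} + (8·6 − 12)6^{m−1} = 12·2^{m−1} + 36·6^{m−1} = 3·2^{m+1} + 6^{m+1}.
By strong induction, S(n) = 3·2^n + 6^n for all n ≥ 1.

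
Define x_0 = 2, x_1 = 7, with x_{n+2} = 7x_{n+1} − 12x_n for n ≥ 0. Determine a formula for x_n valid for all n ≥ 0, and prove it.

Claim: x_n = 4^n + 3^n.

Base cases: x_0 = 2 and 4^0 + 3^0 = 2; x_1 = 7 and 4^1 + 3^1 = 7.
Assume x_j = 4^j + 3^j for all 0 ≤ j ≤ k, where k ≥ 1.
Then x_{k+1} = 7x_k − 12x_{k−1} = 7·(4^k + 3^k) − 12·(4^{k−1} + 3^{k−1}) = (7·4 − 12)4^{k−1} + (7·3 − 12)3^{k−1} = 16·4^{k−1} + 9·3^{k−1} = 4^{k+1} + 3^{k+1}.
So the formula holds for k+1, and by strong induction x_n = 4^n + 3^n for all n ≥ 0.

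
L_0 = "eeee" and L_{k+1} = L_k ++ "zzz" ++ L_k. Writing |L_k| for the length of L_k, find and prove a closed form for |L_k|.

Claim: |L_k| = 7·2^k − 3.

Base case: |L_0| = 4, and 7·2^0 − 3 = 4.
Assume |L_r| = 7·2^r − 3.
Then |L_{r+1}| = |L_r| + 3 + |L_r| = 2|L_r| + 3 = 2(7·2^r − 3) + 3 = 7·2^{r+1} − 6 + 3 = 7·2^{r+1} − 3.
This completes the inductive step, so |L_k| = 7·2^k − 3 for all k ≥ 0.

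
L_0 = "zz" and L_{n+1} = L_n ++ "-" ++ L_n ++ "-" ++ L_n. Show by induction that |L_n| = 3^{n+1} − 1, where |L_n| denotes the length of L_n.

Base case: |L_0| = 2, and 3^{0+1} − 1 = 2.
Assume |L_m| = 3^{m+1} − 1.
Then |L_{m+1}| = 3|L_m| + 2 = 3(3^{m+1} − 1) + 2 = 3^{m+2} − 3 + 2 = 3^{m+2} − 1.
By induction, |L_n| = 3^{n+1} − 1 for all n ≥ 0.

|L_n| = 3^{n+1} − 1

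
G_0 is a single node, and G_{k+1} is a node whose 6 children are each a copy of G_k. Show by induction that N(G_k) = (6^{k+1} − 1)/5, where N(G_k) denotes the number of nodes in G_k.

Base case: N(G_0) = 1, and (6^{0+1} − 1)/5 = 1.
Assume N(G_m) = (6^{m+1} − 1)/5.
Then N(G_{m+1}) = 1 + 6N(G_m) = 1 + 6·(6^{m+1} − 1)/5 = 1 + (6^{m+2} − 6)/5 = (5 + 6^{m+2} − 6)/5 = (6^{m+2} − 1)/5.
Hence N(G_k) = (6^{k+1} − 1)/5 for every k ≥ 0, by induction.

N(G_k) = (6^{k+1} − 1)/5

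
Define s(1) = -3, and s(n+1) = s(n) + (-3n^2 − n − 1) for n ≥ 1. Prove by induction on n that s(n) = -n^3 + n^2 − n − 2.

Base case: s(1) = -3, and -1^3 + 1^2 − 1 − 2 = -3.
Assume s(r) = -r^3 + r^2 − r − 2.
Then s(r+1) = s(r) + (-3r^2 − r − 1) = (-r^3 + r^2 − r − 2) + (-3r^2 − r − 1) = -r^3 − 2r^2 − 2r − 3,
and -(r+1)^3 + (r+1)^2 − (r+1) − 2 = -r^3 − 2r^2 − 2r − 3.
By induction, s(n) = -n^3 + n^2 − n − 2 for all n ≥ 1.

s(n) = -n^3 + n^2 − n − 2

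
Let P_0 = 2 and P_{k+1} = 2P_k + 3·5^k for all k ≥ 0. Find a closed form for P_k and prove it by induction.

Claim: P_k = 2^k + 5^k.

Base case: P_0 = 2, and 2^0 + 5^0 = 1 + 1 = 2.
Assume P_j = 2^j + 5^j for some j ≥ 0.
Then P_{j+1} = 2P_j + 3·5^j = 2·(2^j + 5^j) + 3·5^j = 2^{j+1} + 2·5^j + 3·5^j = 2^{j+1} + 5·5^j = 2^{j+1} + 5^{j+1}.
So the formula holds for j+1, and by induction P_k = 2^k + 5^k for all k ≥ 0.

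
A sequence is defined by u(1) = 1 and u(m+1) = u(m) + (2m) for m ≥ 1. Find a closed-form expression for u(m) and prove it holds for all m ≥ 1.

Claim: u(m) = m^2 − m + 1.

Base case: u(1) = 1, and 1^2 − 1 + 1 = 1.
Assume u(j) = j^2 − j + 1.
Then u(j+1) = u(j) + (2j) = (j^2 − j + 1) + (2j) = j^2 + j + 1,
and (j+1)^2 − (j+1) + 1 = j^2 + j + 1.
This completes the inductive step, so u(m) = m^2 − m + 1 for all m ≥ 1.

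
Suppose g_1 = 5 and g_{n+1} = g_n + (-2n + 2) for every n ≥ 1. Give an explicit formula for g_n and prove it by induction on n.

Claim: g_n = -n^2 + 3n + 3.

Base case: g_1 = 5, and -1^2 + 3·1 + 3 = 5.
Assume g_j = -j^2 + 3j + 3.
Then g_{j+1} = g_j + (-2j + 2) = (-j^2 + 3j + 3) + (-2j + 2) = -j^2 + j + 5,
and -(j+1)^2 + 3·(j+1) + 3 = -j^2 + j + 5.
By induction, g_n = -n^2 + 3n + 3 for all n ≥ 1.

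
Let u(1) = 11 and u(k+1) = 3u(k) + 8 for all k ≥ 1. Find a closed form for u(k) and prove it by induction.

Claim: u(k) = 5·3^k − 4.

Base case: u(1) = 11, and 5·3^1 − 4 = 15 − 4 = 11.
Assume u(r) = 5·3^r − 4 for some r ≥ 1.
Then u(r+1) = 3u(r) + 8 = 3·(5·3^r − 4) + 8 = 15·3^r − 12 + 8 = 5·3^{r+1} − 4.
By induction, u(k) = 5·3^k − 4 for all k ≥ 1.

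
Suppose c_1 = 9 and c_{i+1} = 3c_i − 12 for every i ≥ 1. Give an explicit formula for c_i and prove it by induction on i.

Claim: c_i = 3^i + 6.

Base case: c_1 = 9, and 3^1 + 6 = 3 + 6 = 9.
Assume c_j = 3^j + 6 for some j ≥ 1.
Then c_{j+1} = 3c_j − 12 = 3·(3^j + 6) − 12 = 3^{j+1} + 18 − 12 = 3^{j+1} + 6.
Hence c_i = 3^i + 6 for every i ≥ 1, by induction.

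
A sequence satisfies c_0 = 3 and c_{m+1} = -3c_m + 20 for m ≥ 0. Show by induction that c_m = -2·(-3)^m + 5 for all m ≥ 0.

Base case: c_0 = 3, and -2·(-3)^0 + 5 = -2 + 5 = 3.
Assume c_r = -2·(-3)^r + 5 for some r ≥ 0.
Then c_{r+1} = -3c_r + 20 = -3·(-2·(-3)^r + 5) + 20 = 6·(-3)^r − 15 + 20 = -2·(-3)^{r+1} + 5.
This completes the inductive step, so c_m = -2·(-3)^m + 5 for all m ≥ 0.

c_m = -2·(-3)^m + 5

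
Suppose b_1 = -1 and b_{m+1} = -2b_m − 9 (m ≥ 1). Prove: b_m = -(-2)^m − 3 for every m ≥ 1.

Base case: b_1 = -1, and -(-2)^1 − 3 = 2 − 3 = -1.
Assume b_k = -(-2)^k − 3 for some k ≥ 1.
Then b_{k+1} = -2b_k − 9 = -2·(-(-2)^k − 3) − 9 = 2·(-2)^k + 6 − 9 = -(-2)^{k+1} − 3.
By induction, b_m = -(-2)^m − 3 for all m ≥ 1.

b_m = -(-2)^m − 3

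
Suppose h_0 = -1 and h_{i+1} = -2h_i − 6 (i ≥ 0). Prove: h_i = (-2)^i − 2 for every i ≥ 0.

Base case: h_0 = -1, and (-2)^0 − 2 = 1 − 2 = -1.
Assume h_m = (-2)^m − 2 for some m ≥ 0.
Then h_{m+1} = -2h_m − 6 = -2·((-2)^m − 2) − 6 = -2·(-2)^m + 4 − 6 = (-2)^{m+1} − 2.
By induction, h_i = (-2)^i − 2 for all i ≥ 0.

h_i = (-2)^i − 2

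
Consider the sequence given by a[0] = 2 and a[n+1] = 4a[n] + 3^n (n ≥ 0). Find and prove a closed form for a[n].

Claim: a[n] = 3·4^n − 3^n.

Base case: a[0] = 2, and 3·4^0 − 3^0 = 3 − 1 = 2.
Assume a[j] = 3·4^j − 3^j for some j ≥ 0.
Then a[j+1] = 4a[j] + 3^j = 4·(3·4^j − 3^j) + 3^j = 3·4^{j+1} − 4·3^j + 3^j = 3·4^{j+1} − 3·3^j = 3·4^{j+1} − 3^{j+1}.
By induction, a[n] = 3·4^n − 3^n for all n ≥ 0.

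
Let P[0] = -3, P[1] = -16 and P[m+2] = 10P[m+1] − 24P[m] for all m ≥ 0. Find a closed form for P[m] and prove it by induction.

Claim: P[m] = -4^m − 2·6^m.

Base cases: P[0] = -3 and -4^0 − 2·6^0 = -3; P[1] = -16 and -4^1 − 2·6^1 = -16.
Assume P[j] = -4^j − 2·6^j for all 0 ≤ j ≤ r, where r ≥ 1.
Then P[r+1] = 10P[r] − 24P[r−1] = 10·(-4^r − 2·6^r) − 24·(-4^{r−1} − 2·6^{r−1}) = -(10·4 − 24)4^{r−1} − 2·(10·6 − 24)6^{r−1} = -16·4^{r−1} − 72·6^{r−1} = -4^{r+1} − 2·6^{r+1}.
So the formula holds for r+1, and by strong induction P[m] = -4^m − 2·6^m for all m ≥ 0.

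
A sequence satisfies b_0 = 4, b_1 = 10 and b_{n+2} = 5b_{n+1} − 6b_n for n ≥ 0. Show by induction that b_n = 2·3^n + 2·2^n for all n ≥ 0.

Base cases: b_0 = 4 and 2·3^0 + 2·2^0 = 4; b_1 = 10 and 2·3^1 + 2·2^1 = 10.
Assume b_j = 2·3^j + 2·2^j for all 0 ≤ j ≤ r, where r ≥ 1.
Then b_{r+1} = 5b_r − 6b_{r−1} = 5·(2·3^r + 2·2^r) − 6·(2·3^{r−1} + 2·2^{r−1}) = 2·(5·3 − 6)3^{r−1} + 2·(5·2 − 6)2^{r−1} = 18·3^{r−1} + 8·2^{r−1} = 2·3^{r+1} + 2·2^{r+1}.
This completes the inductive step, so b_n = 2·3^n + 2·2^n for all n ≥ 0.

b_n = 2·3^n + 2·2^n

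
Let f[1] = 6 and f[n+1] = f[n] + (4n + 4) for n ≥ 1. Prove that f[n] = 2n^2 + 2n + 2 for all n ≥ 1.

Base case: f[1] = 6, and 2·1^2 + 2·1 + 2 = 6.
Assume f[r] = 2r^2 + 2r + 2.
Then f[r+1] = f[r] + (4r + 4) = (2r^2 + 2r + 2) + (4r + 4) = 2r^2 + 6r + 6,
and 2·(r+1)^2 + 2·(r+1) + 2 = 2r^2 + 6r + 6.
Hence f[n] = 2n^2 + 2n + 2 for every n ≥ 1, by induction.

f[n] = 2n^2 + 2n + 2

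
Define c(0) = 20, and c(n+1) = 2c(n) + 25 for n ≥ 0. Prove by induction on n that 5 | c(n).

Base case: c(0) = 20 = 5·4, so 5 | c(0).
Assume 5 | c(r), so c(r) = 5t for some integer t.
Then c(r+1) = 2c(r) + 25 = 2·(5t) + 25 = 5(2t + 5), so 5 | c(r+1).
Hence 5 | c(n) for every n ≥ 0, by induction.

5 | c(n)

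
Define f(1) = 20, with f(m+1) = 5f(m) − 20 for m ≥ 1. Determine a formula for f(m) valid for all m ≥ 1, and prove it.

Claim: f(m) = 3·5^m + 5.

Base case: f(1) = 20, and 3·5^1 + 5 = 15 + 5 = 20.
Assume f(k) = 3·5^k + 5 for some k ≥ 1.
Then f(k+1) = 5f(k) − 20 = 5·(3·5^k + 5) − 20 = 15·5^k + 25 − 20 = 3·5^{k+1} + 5.
This completes the inductive step, so f(m) = 3·5^m + 5 for all m ≥ 1.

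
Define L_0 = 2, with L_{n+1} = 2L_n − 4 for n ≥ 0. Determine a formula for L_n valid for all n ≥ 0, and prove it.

Claim: L_n = -2^{n+1} + 4.

Base case: L_0 = 2, and -2^{0+1} + 4 = -2 + 4 = 2.
Assume L_k = -2^{k+1} + 4 for some k ≥ 0.
Then L_{k+1} = 2L_k − 4 = 2·(-2^{k+1} + 4) − 4 = -2^{k+2} + 8 − 4 = -2^{k+2} + 4.
This completes the inductive step, so L_n = -2^{n+1} + 4 for all n ≥ 0.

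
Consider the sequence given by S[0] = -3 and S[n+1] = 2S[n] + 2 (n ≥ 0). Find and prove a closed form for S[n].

Claim: S[n] = -2^n − 2.

Base case: S[0] = -3, and -2^0 − 2 = -1 − 2 = -3.
Assume S[k] = -2^k − 2 for some k ≥ 0.
Then S[k+1] = 2S[k] + 2 = 2·(-2^k − 2) + 2 = -2^{k+1} − 4 + 2 = -2^{k+1} − 2.
By induction, S[n] = -2^n − 2 for all n ≥ 0.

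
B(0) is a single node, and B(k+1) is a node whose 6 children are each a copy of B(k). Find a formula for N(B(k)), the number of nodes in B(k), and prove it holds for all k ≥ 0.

Claim: N(B(k)) = (6^{k+1} − 1)/5.

Base case: N(B(0)) = 1, and (6^{0+1} − 1)/5 = 1.
Assume N(B(j)) = (6^{j+1} − 1)/5.
Then N(B(j+1)) = 1 + 6N(B(j)) = 1 + 6·(6^{j+1} − 1)/5 = 1 + (6^{j+2} − 6)/5 = (5 + 6^{j+2} − 6)/5 = (6^{j+2} − 1)/5.
This completes the inductive step, so N(B(k)) = (6^{k+1} − 1)/5 for all k ≥ 0.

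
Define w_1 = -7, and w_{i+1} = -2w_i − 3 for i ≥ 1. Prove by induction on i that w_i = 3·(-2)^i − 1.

Base case: w_1 = -7, and 3·(-2)^1 − 1 = -6 − 1 = -7.
Assume w_j = 3·(-2)^j − 1 for some j ≥ 1.
Then w_{j+1} = -2w_j − 3 = -2·(3·(-2)^j − 1) − 3 = -6·(-2)^j + 2 − 3 = 3·(-2)^{j+1} − 1.
Hence w_i = 3·(-2)^i − 1 for every i ≥ 1, by induction.

w_i = 3·(-2)^i − 1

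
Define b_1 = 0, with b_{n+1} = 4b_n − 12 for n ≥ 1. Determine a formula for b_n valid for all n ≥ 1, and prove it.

Claim: b_n = -4^n + 4.

Base case: b_1 = 0, and -4^1 + 4 = -4 + 4 = 0.
Assume b_j = -4^j + 4 for some j ≥ 1.
Then b_{j+1} = 4b_j − 12 = 4·(-4^j + 4) − 12 = -4^{j+1} + 16 − 12 = -4^{j+1} + 4.
By induction, b_n = -4^n + 4 for all n ≥ 1.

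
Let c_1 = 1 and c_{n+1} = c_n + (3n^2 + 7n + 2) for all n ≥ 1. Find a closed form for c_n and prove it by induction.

Claim: c_n = n^3 + 2n^2 − n − 1.

Base case: c_1 = 1, and 1^3 + 2·1^2 − 1 − 1 = 1.
Assume c_m = m^3 + 2m^2 − m − 1.
Then c_{m+1} = c_m + (3m^2 + 7m + 2) = (m^3 + 2m^2 − m − 1) + (3m^2 + 7m + 2) = m^3 + 5m^2 + 6m + 1,
and (m+1)^3 + 2·(m+1)^2 − (m+1) − 1 = m^3 + 5m^2 + 6m + 1.
This completes the inductive step, so c_n = n^3 + 2n^2 − n − 1 for all n ≥ 1.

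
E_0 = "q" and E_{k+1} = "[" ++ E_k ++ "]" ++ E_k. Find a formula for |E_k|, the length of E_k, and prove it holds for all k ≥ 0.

Claim: |E_k| = 3·2^k − 2.

Base case: |E_0| = 1, and 3·2^0 − 2 = 1.
Assume |E_m| = 3·2^m − 2.
Then |E_{m+1}| = 1 + |E_m| + 1 + |E_m| = 2|E_m| + 2 = 2(3·2^m − 2) + 2 = 3·2^{m+1} − 4 + 2 = 3·2^{m+1} − 2.
By induction, |E_k| = 3·2^k − 2 for all k ≥ 0.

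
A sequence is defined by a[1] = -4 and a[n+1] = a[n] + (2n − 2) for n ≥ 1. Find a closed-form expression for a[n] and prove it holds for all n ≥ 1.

Claim: a[n] = n^2 − 3n − 2.

Base case: a[1] = -4, and 1^2 − 3·1 − 2 = -4.
Assume a[m] = m^2 − 3m − 2.
Then a[m+1] = a[m] + (2m − 2) = (m^2 − 3m − 2) + (2m − 2) = m^2 − m − 4,
and (m+1)^2 − 3·(m+1) − 2 = m^2 − m − 4.
This completes the inductive step, so a[n] = n^2 − 3n − 2 for all n ≥ 1.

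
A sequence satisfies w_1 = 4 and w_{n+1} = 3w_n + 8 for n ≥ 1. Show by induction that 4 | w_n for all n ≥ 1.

Base case: w_1 = 4 = 4·1, so 4 | w_1.
Assume 4 | w_k, so w_k = 4t for some integer t.
Then w_{k+1} = 3w_k + 8 = 3·(4t) + 8 = 4(3t + 2), so 4 | w_{k+1}.
So the property holds for k+1, and by induction 4 | w_n for all n ≥ 1.

4 | w_n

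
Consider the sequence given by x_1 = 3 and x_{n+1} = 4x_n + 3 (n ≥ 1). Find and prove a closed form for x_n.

Claim: x_n = 4^n − 1.

Base case: x_1 = 3, and 4^1 − 1 = 4 − 1 = 3.
Assume x_j = 4^j − 1 for some j ≥ 1.
Then x_{j+1} = 4x_j + 3 = 4·(4^j − 1) + 3 = 4^{j+1} − 4 + 3 = 4^{j+1} − 1.
By induction, x_n = 4^n − 1 for all n ≥ 1.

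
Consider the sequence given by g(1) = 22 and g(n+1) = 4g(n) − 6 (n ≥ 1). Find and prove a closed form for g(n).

Claim: g(n) = 5·4^n + 2.

Base case: g(1) = 22, and 5·4^1 + 2 = 20 + 2 = 22.
Assume g(r) = 5·4^r + 2 for some r ≥ 1.
Then g(r+1) = 4g(r) − 6 = 4·(5·4^r + 2) − 6 = 20·4^r + 8 − 6 = 5·4^{r+1} + 2.
By induction, g(n) = 5·4^n + 2 for all n ≥ 1.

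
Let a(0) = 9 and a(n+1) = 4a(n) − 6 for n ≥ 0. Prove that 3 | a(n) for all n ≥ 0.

Base case: a(0) = 9 = 3·3, so 3 | a(0).
Assume 3 | a(j), so a(j) = 3t for some integer t.
Then a(j+1) = 4a(j) − 6 = 4·(3t) − 6 = 3(4t − 2), so 3 | a(j+1).
Hence 3 | a(n) for every n ≥ 0, by induction.

3 | a(n)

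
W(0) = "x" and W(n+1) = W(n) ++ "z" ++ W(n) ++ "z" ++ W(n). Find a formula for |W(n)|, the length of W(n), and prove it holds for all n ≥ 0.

Claim: |W(n)| = 2·3^n − 1.

Base case: |W(0)| = 1, and 2·3^0 − 1 = 1.
Assume |W(k)| = 2·3^k − 1.
Then |W(k+1)| = 3|W(k)| + 2 = 3(2·3^k − 1) + 2 = 2·3^{k+1} − 3 + 2 = 2·3^{k+1} − 1.
So the formula holds for k+1, and by induction |W(n)| = 2·3^n − 1 for all n ≥ 0.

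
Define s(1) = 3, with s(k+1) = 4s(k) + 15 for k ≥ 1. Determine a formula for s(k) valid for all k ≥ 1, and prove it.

Claim: s(k) = 2·4^k − 5.

Base case: s(1) = 3, and 2·4^1 − 5 = 8 − 5 = 3.
Assume s(r) = 2·4^r − 5 for some r ≥ 1.
Then s(r+1) = 4s(r) + 15 = 4·(2·4^r − 5) + 15 = 8·4^r − 20 + 15 = 2·4^{r+1} − 5.
This completes the inductive step, so s(k) = 2·4^k − 5 for all k ≥ 1.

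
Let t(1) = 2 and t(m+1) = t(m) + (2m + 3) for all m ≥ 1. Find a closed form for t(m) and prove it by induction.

Claim: t(m) = m^2 + 2m − 1.

Base case: t(1) = 2, and 1^2 + 2·1 − 1 = 2.
Assume t(j) = j^2 + 2j − 1.
Then t(j+1) = t(j) + (2j + 3) = (j^2 + 2j − 1) + (2j + 3) = j^2 + 4j + 2,
and (j+1)^2 + 2·(j+1) − 1 = j^2 + 4j + 2.
Hence t(m) = m^2 + 2m − 1 for every m ≥ 1, by induction.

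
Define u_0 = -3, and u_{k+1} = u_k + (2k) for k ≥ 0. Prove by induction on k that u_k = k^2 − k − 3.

Base case: u_0 = -3, and 0^2 − 0 − 3 = -3.
Assume u_m = m^2 − m − 3.
Then u_{m+1} = u_m + (2m) = (m^2 − m − 3) + (2m) = m^2 + m − 3,
and (m+1)^2 − (m+1) − 3 = m^2 + m − 3.
Hence u_k = k^2 − k − 3 for every k ≥ 0, by induction.

u_k = k^2 − k − 3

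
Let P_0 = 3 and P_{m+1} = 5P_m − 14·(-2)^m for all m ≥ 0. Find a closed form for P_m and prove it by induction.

Claim: P_m = 5^m + 2·(-2)^m.

Base case: P_0 = 3, and 5^0 + 2·(-2)^0 = 1 + 2 = 3.
Assume P_k = 5^k + 2·(-2)^k for some k ≥ 0.
Then P_{k+1} = 5P_k − 14·(-2)^k = 5·(5^k + 2·(-2)^k) − 14·(-2)^k = 5^{k+1} + 10·(-2)^k − 14·(-2)^k = 5^{k+1} − 4·(-2)^k = 5^{k+1} + 2·(-2)^{k+1}.
By induction, P_m = 5^m + 2·(-2)^m for all m ≥ 0.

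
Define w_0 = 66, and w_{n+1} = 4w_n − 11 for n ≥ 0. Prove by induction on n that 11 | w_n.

Base case: w_0 = 66 = 11·6, so 11 | w_0.
Assume 11 | w_j, so w_j = 11t for some integer t.
Then w_{j+1} = 4w_j − 11 = 4·(11t) − 11 = 11(4t − 1), so 11 | w_{j+1}.
This completes the inductive step, so 11 | w_n for all n ≥ 0.

11 | w_n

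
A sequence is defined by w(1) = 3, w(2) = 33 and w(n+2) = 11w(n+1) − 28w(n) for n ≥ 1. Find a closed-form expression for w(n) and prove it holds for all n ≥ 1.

Claim: w(n) = -4^n + 7^n.

Base cases: w(1) = 3 and -4^1 + 7^1 = 3; w(2) = 33 and -4^2 + 7^2 = 33.
Assume w(j) = -4^j + 7^j for all 1 ≤ j ≤ k, where k ≥ 2.
Then w(k+1) = 11w(k) − 28w(k−1) = 11·(-4^k + 7^k) − 28·(-4^{k−1} + 7^{k−1}) = -(11·4 − 28)4^{k−1} + (11·7 − 28)7^{k−1} = -16·4^{k−1} + 49·7^{k−1} = -4^{k+1} + 7^{k+1}.
Hence w(n) = -4^n + 7^n for every n ≥ 1, by strong induction.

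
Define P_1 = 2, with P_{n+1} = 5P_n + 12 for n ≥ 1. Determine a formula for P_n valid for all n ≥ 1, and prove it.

Claim: P_n = 5^n − 3.

Base case: P_1 = 2, and 5^1 − 3 = 5 − 3 = 2.
Assume P_m = 5^m − 3 for some m ≥ 1.
Then P_{m+1} = 5P_m + 12 = 5·(5^m − 3) + 12 = 5^{m+1} − 15 + 12 = 5^{m+1} − 3.
This completes the inductive step, so P_n = 5^n − 3 for all n ≥ 1.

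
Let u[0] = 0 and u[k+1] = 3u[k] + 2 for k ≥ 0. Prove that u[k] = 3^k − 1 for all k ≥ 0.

Base case: u[0] = 0, and 3^0 − 1 = 1 − 1 = 0.
Assume u[m] = 3^m − 1 for some m ≥ 0.
Then u[m+1] = 3u[m] + 2 = 3·(3^m − 1) + 2 = 3^{m+1} − 3 + 2 = 3^{m+1} − 1.
By induction, u[k] = 3^k − 1 for all k ≥ 0.

u[k] = 3^k − 1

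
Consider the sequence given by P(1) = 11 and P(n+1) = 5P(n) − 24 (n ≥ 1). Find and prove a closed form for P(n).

Claim: P(n) = 5^n + 6.

Base case: P(1) = 11, and 5^1 + 6 = 5 + 6 = 11.
Assume P(k) = 5^k + 6 for some k ≥ 1.
Then P(k+1) = 5P(k) − 24 = 5·(5^k + 6) − 24 = 5^{k+1} + 30 − 24 = 5^{k+1} + 6.
So the formula holds for k+1, and by induction P(n) = 5^n + 6 for all n ≥ 1.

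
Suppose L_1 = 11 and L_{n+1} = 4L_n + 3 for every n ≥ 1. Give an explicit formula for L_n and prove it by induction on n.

Claim: L_n = 3·4^n − 1.

Base case: L_1 = 11, and 3·4^1 − 1 = 12 − 1 = 11.
Assume L_k = 3·4^k − 1 for some k ≥ 1.
Then L_{k+1} = 4L_k + 3 = 4·(3·4^k − 1) + 3 = 12·4^k − 4 + 3 = 3·4^{k+1} − 1.
Hence L_n = 3·4^n − 1 for every n ≥ 1, by induction.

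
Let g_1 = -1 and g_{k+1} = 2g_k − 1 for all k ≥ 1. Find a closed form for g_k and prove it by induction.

Claim: g_k = -2^k + 1.

Base case: g_1 = -1, and -2^1 + 1 = -2 + 1 = -1.
Assume g_j = -2^j + 1 for some j ≥ 1.
Then g_{j+1} = 2g_j − 1 = 2·(-2^j + 1) − 1 = -2^{j+1} + 2 − 1 = -2^{j+1} + 1.
Hence g_k = -2^k + 1 for every k ≥ 1, by induction.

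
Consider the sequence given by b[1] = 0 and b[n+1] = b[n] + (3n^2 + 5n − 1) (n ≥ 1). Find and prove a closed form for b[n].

Claim: b[n] = n^3 + n^2 − 3n + 1.

Base case: b[1] = 0, and 1^3 + 1^2 − 3·1 + 1 = 0.
Assume b[k] = k^3 + k^2 − 3k + 1.
Then b[k+1] = b[k] + (3k^2 + 5k − 1) = (k^3 + k^2 − 3k + 1) + (3k^2 + 5k − 1) = k^3 + 4k^2 + 2k,
and (k+1)^3 + (k+1)^2 − 3·(k+1) + 1 = k^3 + 4k^2 + 2k.
By induction, b[n] = n^3 + n^2 − 3n + 1 for all n ≥ 1.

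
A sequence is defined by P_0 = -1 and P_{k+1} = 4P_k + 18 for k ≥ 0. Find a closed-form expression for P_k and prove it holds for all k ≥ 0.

Claim: P_k = 5·4^k − 6.

Base case: P_0 = -1, and 5·4^0 − 6 = 5 − 6 = -1.
Assume P_m = 5·4^m − 6 for some m ≥ 0.
Then P_{m+1} = 4P_m + 18 = 4·(5·4^m − 6) + 18 = 20·4^m − 24 + 18 = 5·4^{m+1} − 6.
By induction, P_k = 5·4^k − 6 for all k ≥ 0.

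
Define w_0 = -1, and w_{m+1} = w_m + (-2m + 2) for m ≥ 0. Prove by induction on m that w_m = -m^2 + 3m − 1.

Base case: w_0 = -1, and -0^2 + 3·0 − 1 = -1.
Assume w_j = -j^2 + 3j − 1.
Then w_{j+1} = w_j + (-2j + 2) = (-j^2 + 3j − 1) + (-2j + 2) = -j^2 + j + 1,
and -(j+1)^2 + 3·(j+1) − 1 = -j^2 + j + 1.
This completes the inductive step, so w_m = -m^2 + 3m − 1 for all m ≥ 0.

w_m = -m^2 + 3m − 1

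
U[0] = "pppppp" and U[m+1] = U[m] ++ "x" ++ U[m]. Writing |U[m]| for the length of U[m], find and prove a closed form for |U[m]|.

Claim: |U[m]| = 7·2^m − 1.

Base case: |U[0]| = 6, and 7·2^0 − 1 = 6.
Assume |U[j]| = 7·2^j − 1.
Then |U[j+1]| = |U[j]| + 1 + |U[j]| = 2|U[j]| + 1 = 2(7·2^j − 1) + 1 = 7·2^{j+1} − 2 + 1 = 7·2^{j+1} − 1.
Hence |U[m]| = 7·2^m − 1 for every m ≥ 0, by induction.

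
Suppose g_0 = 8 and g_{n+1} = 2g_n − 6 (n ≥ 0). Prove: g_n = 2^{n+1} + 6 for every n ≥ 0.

Base case: g_0 = 8, and 2^{0+1} + 6 = 2 + 6 = 8.
Assume g_j = 2^{j+1} + 6 for some j ≥ 0.
Then g_{j+1} = 2g_j − 6 = 2·(2^{j+1} + 6) − 6 = 2^{j+2} + 12 − 6 = 2^{j+2} + 6.
By induction, g_n = 2^{n+1} + 6 for all n ≥ 0.

g_n = 2^{n+1} + 6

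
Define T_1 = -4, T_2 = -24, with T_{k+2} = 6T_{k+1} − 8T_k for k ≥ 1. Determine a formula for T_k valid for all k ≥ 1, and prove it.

Claim: T_k = 2·2^k − 2·4^k.

Base cases: T_1 = -4 and 2·2^1 − 2·4^1 = -4; T_2 = -24 and 2·2^2 − 2·4^2 = -24.
Assume T_i = 2·2^i − 2·4^i for all 1 ≤ i ≤ j, where j ≥ 2.
Then T_{j+1} = 6T_j − 8T_{j−1} = 6·(2·2^j − 2·4^j) − 8·(2·2^{j−1} − 2·4^{j−1}) = 2·(6·2 − 8)2^{j−1} − 2·(6·4 − 8)4^{j−1} = 8·2^{j−1} − 32·4^{j−1} = 2·2^{j+1} − 2·4^{j+1}.
Hence T_k = 2·2^k − 2·4^k for every k ≥ 1, by strong induction.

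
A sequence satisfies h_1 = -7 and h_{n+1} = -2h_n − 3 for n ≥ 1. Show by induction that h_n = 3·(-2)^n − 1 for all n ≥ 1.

Base case: h_1 = -7, and 3·(-2)^1 − 1 = -6 − 1 = -7.
Assume h_k = 3·(-2)^k − 1 for some k ≥ 1.
Then h_{k+1} = -2h_k − 3 = -2·(3·(-2)^k − 1) − 3 = -6·(-2)^k + 2 − 3 = 3·(-2)^{k+1} − 1.
This completes the inductive step, so h_n = 3·(-2)^n − 1 for all n ≥ 1.

h_n = 3·(-2)^n − 1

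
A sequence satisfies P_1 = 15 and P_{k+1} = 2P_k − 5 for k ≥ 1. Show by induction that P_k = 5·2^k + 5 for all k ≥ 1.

Base case: P_1 = 15, and 5·2^1 + 5 = 10 + 5 = 15.
Assume P_j = 5·2^j + 5 for some j ≥ 1.
Then P_{j+1} = 2P_j − 5 = 2·(5·2^j + 5) − 5 = 10·2^j + 10 − 5 = 5·2^{j+1} + 5.
So the formula holds for j+1, and by induction P_k = 5·2^k + 5 for all k ≥ 1.

P_k = 5·2^k + 5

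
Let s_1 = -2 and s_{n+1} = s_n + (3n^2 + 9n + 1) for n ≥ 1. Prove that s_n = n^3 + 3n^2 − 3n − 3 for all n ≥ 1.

Base case: s_1 = -2, and 1^3 + 3·1^2 − 3·1 − 3 = -2.
Assume s_m = m^3 + 3m^2 − 3m − 3.
Then s_{m+1} = s_m + (3m^2 + 9m + 1) = (m^3 + 3m^2 − 3m − 3) + (3m^2 + 9m + 1) = m^3 + 6m^2 + 6m − 2,
and (m+1)^3 + 3·(m+1)^2 − 3·(m+1) − 3 = m^3 + 6m^2 + 6m − 2.
This completes the inductive step, so s_n = n^3 + 3n^2 − 3n − 3 for all n ≥ 1.

s_n = n^3 + 3n^2 − 3n − 3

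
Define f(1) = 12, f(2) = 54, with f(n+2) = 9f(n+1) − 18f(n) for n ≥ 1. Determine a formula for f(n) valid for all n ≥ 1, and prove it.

Claim: f(n) = 6^n + 2·3^n.

Base cases: f(1) = 12 and 6^1 + 2·3^1 = 12; f(2) = 54 and 6^2 + 2·3^2 = 54.
Assume f(i) = 6^i + 2·3^i for all 1 ≤ i ≤ j, where j ≥ 2.
Then f(j+1) = 9f(j) − 18f(j−1) = 9·(6^j + 2·3^j) − 18·(6^{j−1} + 2·3^{j−1}) = (9·6 − 18)6^{j−1} + 2·(9·3 − 18)3^{j−1} = 36·6^{j−1} + 18·3^{j−1} = 6^{j+1} + 2·3^{j+1}.
Hence f(n) = 6^n + 2·3^n for every n ≥ 1, by strong induction.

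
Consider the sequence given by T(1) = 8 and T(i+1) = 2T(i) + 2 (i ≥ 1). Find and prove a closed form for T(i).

Claim: T(i) = 5·2^i − 2.

Base case: T(1) = 8, and 5·2^1 − 2 = 10 − 2 = 8.
Assume T(r) = 5·2^r − 2 for some r ≥ 1.
Then T(r+1) = 2T(r) + 2 = 2·(5·2^r − 2) + 2 = 10·2^r − 4 + 2 = 5·2^{r+1} − 2.
By induction, T(i) = 5·2^i − 2 for all i ≥ 1.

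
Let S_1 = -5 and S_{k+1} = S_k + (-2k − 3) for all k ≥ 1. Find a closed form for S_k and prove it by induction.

Claim: S_k = -k^2 − 2k − 2.

Base case: S_1 = -5, and -1^2 − 2·1 − 2 = -5.
Assume S_j = -j^2 − 2j − 2.
Then S_{j+1} = S_j + (-2j − 3) = (-j^2 − 2j − 2) + (-2j − 3) = -j^2 − 4j − 5,
and -(j+1)^2 − 2·(j+1) − 2 = -j^2 − 4j − 5.
By induction, S_k = -k^2 − 2k − 2 for all k ≥ 1.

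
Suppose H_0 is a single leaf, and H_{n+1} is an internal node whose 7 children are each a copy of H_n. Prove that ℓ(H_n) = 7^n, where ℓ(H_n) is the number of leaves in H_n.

Base case: ℓ(H_0) = 1, and 7^0 = 1.
Assume ℓ(H_j) = 7^j.
Then ℓ(H_{j+1}) = 7·ℓ(H_j) = 7·7^j = 7^{j+1}.
Hence ℓ(H_n) = 7^n for every n ≥ 0, by induction.

ℓ(H_n) = 7^n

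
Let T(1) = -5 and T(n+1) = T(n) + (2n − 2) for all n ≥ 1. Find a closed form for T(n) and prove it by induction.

Claim: T(n) = n^2 − 3n − 3.

Base case: T(1) = -5, and 1^2 − 3·1 − 3 = -5.
Assume T(k) = k^2 − 3k − 3.
Then T(k+1) = T(k) + (2k − 2) = (k^2 − 3k − 3) + (2k − 2) = k^2 − k − 5,
and (k+1)^2 − 3·(k+1) − 3 = k^2 − k − 5.
Hence T(n) = n^2 − 3n − 3 for every n ≥ 1, by induction.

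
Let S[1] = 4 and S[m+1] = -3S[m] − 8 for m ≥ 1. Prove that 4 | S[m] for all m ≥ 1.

Base case: S[1] = 4 = 4·1, so 4 | S[1].
Assume 4 | S[r], so S[r] = 4t for some integer t.
Then S[r+1] = -3S[r] − 8 = -3·(4t) − 8 = 4(-3t − 2), so 4 | S[r+1].
This completes the inductive step, so 4 | S[m] for all m ≥ 1.

4 | S[m]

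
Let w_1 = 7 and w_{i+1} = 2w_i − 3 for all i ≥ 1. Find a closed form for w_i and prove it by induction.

Claim: w_i = 2^{i+1} + 3.

Base case: w_1 = 7, and 2^{1+1} + 3 = 4 + 3 = 7.
Assume w_r = 2^{r+1} + 3 for some r ≥ 1.
Then w_{r+1} = 2w_r − 3 = 2·(2^{r+1} + 3) − 3 = 2^{r+2} + 6 − 3 = 2^{r+2} + 3.
Hence w_i = 2^{i+1} + 3 for every i ≥ 1, by induction.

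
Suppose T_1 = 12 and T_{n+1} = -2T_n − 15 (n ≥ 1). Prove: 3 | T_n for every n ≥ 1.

Base case: T_1 = 12 = 3·4, so 3 | T_1.
Assume 3 | T_r, so T_r = 3t for some integer t.
Then T_{r+1} = -2T_r − 15 = -2·(3t) − 15 = 3(-2t − 5), so 3 | T_{r+1}.
By induction, 3 | T_n for all n ≥ 1.

3 | T_n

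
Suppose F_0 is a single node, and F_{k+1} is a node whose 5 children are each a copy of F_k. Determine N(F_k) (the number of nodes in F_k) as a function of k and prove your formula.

Claim: N(F_k) = (5^{k+1} − 1)/4.

Base case: N(F_0) = 1, and (5^{0+1} − 1)/4 = 1.
Assume N(F_r) = (5^{r+1} − 1)/4.
Then N(F_{r+1}) = 1 + 5N(F_r) = 1 + 5·(5^{r+1} − 1)/4 = 1 + (5^{r+2} − 5)/4 = (4 + 5^{r+2} − 5)/4 = (5^{r+2} − 1)/4.
By induction, N(F_k) = (5^{k+1} − 1)/4 for all k ≥ 0.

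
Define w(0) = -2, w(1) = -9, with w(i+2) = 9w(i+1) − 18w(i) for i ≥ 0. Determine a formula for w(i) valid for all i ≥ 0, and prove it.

Claim: w(i) = -3^i − 6^i.

Base cases: w(0) = -2 and -3^0 − 6^0 = -2; w(1) = -9 and -3^1 − 6^1 = -9.
Assume w(j) = -3^j − 6^j for all 0 ≤ j ≤ k, where k ≥ 1.
Then w(k+1) = 9w(k) − 18w(k−1) = 9·(-3^k − 6^k) − 18·(-3^{k−1} − 6^{k−1}) = -(9·3 − 18)3^{k−1} − (9·6 − 18)6^{k−1} = -9·3^{k−1} − 36·6^{k−1} = -3^{k+1} − 6^{k+1}.
Hence w(i) = -3^i − 6^i for every i ≥ 0, by strong induction.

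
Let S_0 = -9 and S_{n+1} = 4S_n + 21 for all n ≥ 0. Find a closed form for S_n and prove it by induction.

Claim: S_n = -2·4^n − 7.

Base case: S_0 = -9, and -2·4^0 − 7 = -2 − 7 = -9.
Assume S_j = -2·4^j − 7 for some j ≥ 0.
Then S_{j+1} = 4S_j + 21 = 4·(-2·4^j − 7) + 21 = -8·4^j − 28 + 21 = -2·4^{j+1} − 7.
So the formula holds for j+1, and by induction S_n = -2·4^n − 7 for all n ≥ 0.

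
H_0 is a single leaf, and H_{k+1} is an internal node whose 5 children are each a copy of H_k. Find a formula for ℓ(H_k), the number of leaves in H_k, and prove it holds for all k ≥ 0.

Claim: ℓ(H_k) = 5^k.

Base case: ℓ(H_0) = 1, and 5^0 = 1.
Assume ℓ(H_r) = 5^r.
Then ℓ(H_{r+1}) = 5·ℓ(H_r) = 5·5^r = 5^{r+1}.
This completes the inductive step, so ℓ(H_k) = 5^k for all k ≥ 0.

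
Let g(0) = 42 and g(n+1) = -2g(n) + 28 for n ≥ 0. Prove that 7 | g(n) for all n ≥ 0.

Base case: g(0) = 42 = 7·6, so 7 | g(0).
Assume 7 | g(r), so g(r) = 7t for some integer t.
Then g(r+1) = -2g(r) + 28 = -2·(7t) + 28 = 7(-2t + 4), so 7 | g(r+1).
This completes the inductive step, so 7 | g(n) for all n ≥ 0.

7 | g(n)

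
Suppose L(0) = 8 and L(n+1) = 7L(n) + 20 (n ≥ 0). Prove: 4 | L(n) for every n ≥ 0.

Base case: L(0) = 8 = 4·2, so 4 | L(0).
Assume 4 | L(k), so L(k) = 4t for some integer t.
Then L(k+1) = 7L(k) + 20 = 7·(4t) + 20 = 4(7t + 5), so 4 | L(k+1).
So the property holds for k+1, and by induction 4 | L(n) for all n ≥ 0.

4 | L(n)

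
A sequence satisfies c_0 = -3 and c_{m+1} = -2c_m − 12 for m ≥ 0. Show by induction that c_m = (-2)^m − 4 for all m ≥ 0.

Base case: c_0 = -3, and (-2)^0 − 4 = 1 − 4 = -3.
Assume c_r = (-2)^r − 4 for some r ≥ 0.
Then c_{r+1} = -2c_r − 12 = -2·((-2)^r − 4) − 12 = -2·(-2)^r + 8 − 12 = (-2)^{r+1} − 4.
Hence c_m = (-2)^m − 4 for every m ≥ 0, by induction.

c_m = (-2)^m − 4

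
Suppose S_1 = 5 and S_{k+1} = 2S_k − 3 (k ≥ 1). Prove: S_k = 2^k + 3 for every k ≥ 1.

Base case: S_1 = 5, and 2^1 + 3 = 2 + 3 = 5.
Assume S_r = 2^r + 3 for some r ≥ 1.
Then S_{r+1} = 2S_r − 3 = 2·(2^r + 3) − 3 = 2^{r+1} + 6 − 3 = 2^{r+1} + 3.
So the formula holds for r+1, and by induction S_k = 2^k + 3 for all k ≥ 1.

S_k = 2^k + 3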